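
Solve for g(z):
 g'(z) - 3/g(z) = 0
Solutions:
 g(z) = -sqrt(C1 + 6*z)
 g(z) = sqrt(C1 + 6*z)


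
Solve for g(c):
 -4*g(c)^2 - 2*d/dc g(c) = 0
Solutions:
 g(c) = 1/(C1 + 2*c)


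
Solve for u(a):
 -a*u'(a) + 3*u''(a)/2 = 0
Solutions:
 u(a) = C1 + C2*erfi(sqrt(3)*a/3)


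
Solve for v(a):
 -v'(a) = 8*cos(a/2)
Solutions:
 v(a) = C1 - 16*sin(a/2)


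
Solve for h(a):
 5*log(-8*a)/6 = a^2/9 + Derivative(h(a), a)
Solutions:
 h(a) = C1 - a^3/27 + 5*a*log(-a)/6 + 5*a*(-1 + 3*log(2))/6


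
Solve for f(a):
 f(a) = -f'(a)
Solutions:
 f(a) = C1*exp(-a)


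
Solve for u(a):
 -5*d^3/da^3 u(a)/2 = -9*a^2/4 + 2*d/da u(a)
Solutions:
 u(a) = C1 + C2*sin(2*sqrt(5)*a/5) + C3*cos(2*sqrt(5)*a/5) + 3*a^3/8 - 45*a/16


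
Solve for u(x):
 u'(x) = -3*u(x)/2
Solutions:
 u(x) = C1*exp(-3*x/2)


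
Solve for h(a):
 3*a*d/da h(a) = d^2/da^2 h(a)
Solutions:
 h(a) = C1 + C2*erfi(sqrt(6)*a/2)


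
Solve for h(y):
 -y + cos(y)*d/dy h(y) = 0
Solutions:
 h(y) = C1 + Integral(y/cos(y), y)


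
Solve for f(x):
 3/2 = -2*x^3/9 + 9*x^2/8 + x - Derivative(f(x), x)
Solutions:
 f(x) = C1 - x^4/18 + 3*x^3/8 + x^2/2 - 3*x/2


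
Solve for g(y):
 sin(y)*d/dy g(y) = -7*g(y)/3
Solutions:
 g(y) = C1*(cos(y) + 1)^(7/6)/(cos(y) - 1)^(7/6)


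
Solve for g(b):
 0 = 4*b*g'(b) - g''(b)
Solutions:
 g(b) = C1 + C2*erfi(sqrt(2)*b)


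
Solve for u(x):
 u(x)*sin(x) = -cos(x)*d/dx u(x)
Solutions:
 u(x) = C1*cos(x)


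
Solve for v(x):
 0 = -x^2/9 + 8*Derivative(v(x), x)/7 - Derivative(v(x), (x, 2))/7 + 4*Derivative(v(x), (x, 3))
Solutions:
 v(x) = C1 + 7*x^3/216 + 7*x^2/576 - 1561*x/2304 + (C2*sin(sqrt(895)*x/56) + C3*cos(sqrt(895)*x/56))*exp(x/56)


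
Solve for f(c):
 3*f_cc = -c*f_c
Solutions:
 f(c) = C1 + C2*erf(sqrt(6)*c/6)


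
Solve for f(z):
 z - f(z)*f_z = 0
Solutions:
 f(z) = -sqrt(C1 + z^2)
 f(z) = sqrt(C1 + z^2)


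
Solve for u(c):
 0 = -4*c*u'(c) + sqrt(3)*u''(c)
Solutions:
 u(c) = C1 + C2*erfi(sqrt(2)*3^(3/4)*c/3)


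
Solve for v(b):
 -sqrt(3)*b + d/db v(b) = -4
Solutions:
 v(b) = C1 + sqrt(3)*b^2/2 - 4*b


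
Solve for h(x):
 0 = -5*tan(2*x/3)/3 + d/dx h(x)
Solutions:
 h(x) = C1 - 5*log(cos(2*x/3))/2


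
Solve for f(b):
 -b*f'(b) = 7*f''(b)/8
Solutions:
 f(b) = C1 + C2*erf(2*sqrt(7)*b/7)


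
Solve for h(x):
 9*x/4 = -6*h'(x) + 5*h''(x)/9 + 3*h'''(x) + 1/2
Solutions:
 h(x) = C1 + C2*exp(x*(-5 + sqrt(5857))/54) + C3*exp(-x*(5 + sqrt(5857))/54) - 3*x^2/16 + 7*x/144


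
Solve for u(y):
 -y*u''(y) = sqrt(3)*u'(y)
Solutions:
 u(y) = C1 + C2*y^(1 - sqrt(3))


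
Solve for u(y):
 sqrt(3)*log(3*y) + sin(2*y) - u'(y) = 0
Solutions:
 u(y) = C1 + sqrt(3)*y*(log(y) - 1) + sqrt(3)*y*log(3) - cos(2*y)/2


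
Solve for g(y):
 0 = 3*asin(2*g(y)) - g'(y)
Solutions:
 Integral(1/asin(2*_y), (_y, g(y))) = C1 + 3*y


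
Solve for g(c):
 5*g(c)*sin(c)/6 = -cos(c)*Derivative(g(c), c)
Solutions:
 g(c) = C1*cos(c)^(5/6)


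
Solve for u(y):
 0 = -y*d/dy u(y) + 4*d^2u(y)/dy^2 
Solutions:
 u(y) = C1 + C2*erfi(sqrt(2)*y/4)


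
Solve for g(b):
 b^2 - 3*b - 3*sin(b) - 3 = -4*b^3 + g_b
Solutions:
 g(b) = C1 + b^4 + b^3/3 - 3*b^2/2 - 3*b + 3*cos(b)


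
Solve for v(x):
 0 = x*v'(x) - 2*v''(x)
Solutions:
 v(x) = C1 + C2*erfi(x/2)


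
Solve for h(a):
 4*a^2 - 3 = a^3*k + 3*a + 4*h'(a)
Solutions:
 h(a) = C1 - a^4*k/16 + a^3/3 - 3*a^2/8 - 3*a/4


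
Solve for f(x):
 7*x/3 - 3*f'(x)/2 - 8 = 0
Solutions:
 f(x) = C1 + 7*x^2/9 - 16*x/3


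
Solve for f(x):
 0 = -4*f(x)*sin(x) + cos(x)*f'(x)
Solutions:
 f(x) = C1/cos(x)^4


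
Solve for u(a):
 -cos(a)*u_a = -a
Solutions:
 u(a) = C1 + Integral(a/cos(a), a)


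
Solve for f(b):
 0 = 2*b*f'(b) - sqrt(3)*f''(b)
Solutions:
 f(b) = C1 + C2*erfi(3^(3/4)*b/3)


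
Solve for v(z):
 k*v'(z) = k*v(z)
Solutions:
 v(z) = C1*exp(z)


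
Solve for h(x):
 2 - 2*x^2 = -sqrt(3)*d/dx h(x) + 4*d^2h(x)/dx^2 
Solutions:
 h(x) = C1 + C2*exp(sqrt(3)*x/4) + 2*sqrt(3)*x^3/9 + 8*x^2/3 + 58*sqrt(3)*x/9


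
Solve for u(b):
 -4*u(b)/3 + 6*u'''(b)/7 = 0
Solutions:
 u(b) = C3*exp(42^(1/3)*b/3) + (C1*sin(14^(1/3)*3^(5/6)*b/6) + C2*cos(14^(1/3)*3^(5/6)*b/6))*exp(-42^(1/3)*b/6)


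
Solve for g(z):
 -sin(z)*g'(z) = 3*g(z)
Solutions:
 g(z) = C1*(cos(z) + 1)^(3/2)/(cos(z) - 1)^(3/2)


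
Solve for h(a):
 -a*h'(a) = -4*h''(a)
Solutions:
 h(a) = C1 + C2*erfi(sqrt(2)*a/4)


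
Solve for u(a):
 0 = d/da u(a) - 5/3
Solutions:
 u(a) = C1 + 5*a/3


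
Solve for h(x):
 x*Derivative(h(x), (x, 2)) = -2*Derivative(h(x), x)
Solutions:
 h(x) = C1 + C2/x


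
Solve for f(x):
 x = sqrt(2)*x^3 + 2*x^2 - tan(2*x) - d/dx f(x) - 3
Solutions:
 f(x) = C1 + sqrt(2)*x^4/4 + 2*x^3/3 - x^2/2 - 3*x + log(cos(2*x))/2


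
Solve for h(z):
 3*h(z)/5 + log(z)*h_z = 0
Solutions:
 h(z) = C1*exp(-3*li(z)/5)


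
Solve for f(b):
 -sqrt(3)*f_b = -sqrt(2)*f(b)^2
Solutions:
 f(b) = -3/(C1 + sqrt(6)*b)


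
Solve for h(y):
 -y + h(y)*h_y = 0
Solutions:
 h(y) = -sqrt(C1 + y^2)
 h(y) = sqrt(C1 + y^2)


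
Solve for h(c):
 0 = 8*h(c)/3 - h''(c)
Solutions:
 h(c) = C1*exp(-2*sqrt(6)*c/3) + C2*exp(2*sqrt(6)*c/3)


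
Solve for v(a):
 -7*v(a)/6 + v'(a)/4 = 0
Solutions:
 v(a) = C1*exp(14*a/3)


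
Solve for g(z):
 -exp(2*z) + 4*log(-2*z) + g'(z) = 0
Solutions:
 g(z) = C1 - 4*z*log(-z) + 4*z*(1 - log(2)) + exp(2*z)/2


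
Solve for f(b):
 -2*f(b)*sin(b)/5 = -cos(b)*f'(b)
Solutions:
 f(b) = C1/cos(b)^(2/5)


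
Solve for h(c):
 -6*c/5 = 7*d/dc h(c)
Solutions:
 h(c) = C1 - 3*c^2/35


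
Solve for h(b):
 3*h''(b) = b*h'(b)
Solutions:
 h(b) = C1 + C2*erfi(sqrt(6)*b/6)


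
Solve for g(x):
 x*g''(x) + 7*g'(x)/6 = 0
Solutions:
 g(x) = C1 + C2/x^(1/6)


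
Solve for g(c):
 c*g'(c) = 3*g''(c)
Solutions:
 g(c) = C1 + C2*erfi(sqrt(6)*c/6)


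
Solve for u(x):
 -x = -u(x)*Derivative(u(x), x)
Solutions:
 u(x) = -sqrt(C1 + x^2)
 u(x) = sqrt(C1 + x^2)


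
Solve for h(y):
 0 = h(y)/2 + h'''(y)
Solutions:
 h(y) = C3*exp(-2^(2/3)*y/2) + (C1*sin(2^(2/3)*sqrt(3)*y/4) + C2*cos(2^(2/3)*sqrt(3)*y/4))*exp(2^(2/3)*y/4)


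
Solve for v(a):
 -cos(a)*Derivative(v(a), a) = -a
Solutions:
 v(a) = C1 + Integral(a/cos(a), a)


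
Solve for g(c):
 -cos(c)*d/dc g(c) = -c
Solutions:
 g(c) = C1 + Integral(c/cos(c), c)


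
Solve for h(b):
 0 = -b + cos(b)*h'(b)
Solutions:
 h(b) = C1 + Integral(b/cos(b), b)


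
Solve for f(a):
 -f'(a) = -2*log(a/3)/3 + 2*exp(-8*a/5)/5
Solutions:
 f(a) = C1 + 2*a*log(a)/3 + 2*a*(-log(3) - 1)/3 + exp(-8*a/5)/4


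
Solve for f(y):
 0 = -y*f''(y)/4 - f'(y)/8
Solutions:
 f(y) = C1 + C2*sqrt(y)


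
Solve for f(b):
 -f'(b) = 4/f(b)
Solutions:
 f(b) = -sqrt(C1 - 8*b)
 f(b) = sqrt(C1 - 8*b)


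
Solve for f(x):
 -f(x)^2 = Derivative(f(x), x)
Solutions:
 f(x) = 1/(C1 + x)


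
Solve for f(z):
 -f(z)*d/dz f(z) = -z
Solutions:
 f(z) = -sqrt(C1 + z^2)
 f(z) = sqrt(C1 + z^2)


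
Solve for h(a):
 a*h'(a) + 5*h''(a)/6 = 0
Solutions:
 h(a) = C1 + C2*erf(sqrt(15)*a/5)


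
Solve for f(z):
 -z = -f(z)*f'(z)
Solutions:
 f(z) = -sqrt(C1 + z^2)
 f(z) = sqrt(C1 + z^2)


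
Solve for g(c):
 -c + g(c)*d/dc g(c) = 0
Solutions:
 g(c) = -sqrt(C1 + c^2)
 g(c) = sqrt(C1 + c^2)


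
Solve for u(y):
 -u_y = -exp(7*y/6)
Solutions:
 u(y) = C1 + 6*exp(7*y/6)/7


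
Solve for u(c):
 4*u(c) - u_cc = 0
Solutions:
 u(c) = C1*exp(-2*c) + C2*exp(2*c)


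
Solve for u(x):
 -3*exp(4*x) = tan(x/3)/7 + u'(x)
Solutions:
 u(x) = C1 - 3*exp(4*x)/4 + 3*log(cos(x/3))/7


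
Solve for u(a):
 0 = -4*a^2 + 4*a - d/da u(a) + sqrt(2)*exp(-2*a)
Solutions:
 u(a) = C1 - 4*a^3/3 + 2*a^2 - sqrt(2)*exp(-2*a)/2


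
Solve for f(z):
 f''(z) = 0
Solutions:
 f(z) = C1 + C2*z


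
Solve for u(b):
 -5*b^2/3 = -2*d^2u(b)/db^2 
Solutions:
 u(b) = C1 + C2*b + 5*b^4/72


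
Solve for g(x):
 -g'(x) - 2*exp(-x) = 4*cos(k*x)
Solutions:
 g(x) = C1 + 2*exp(-x) - 4*sin(k*x)/k


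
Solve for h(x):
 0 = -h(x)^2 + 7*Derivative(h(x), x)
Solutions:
 h(x) = -7/(C1 + x)


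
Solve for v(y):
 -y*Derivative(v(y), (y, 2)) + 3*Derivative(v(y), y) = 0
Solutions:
 v(y) = C1 + C2*y^4


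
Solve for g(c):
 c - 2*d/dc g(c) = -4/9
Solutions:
 g(c) = C1 + c^2/4 + 2*c/9


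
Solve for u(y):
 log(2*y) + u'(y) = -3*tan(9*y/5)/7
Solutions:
 u(y) = C1 - y*log(y) - y*log(2) + y + 5*log(cos(9*y/5))/21


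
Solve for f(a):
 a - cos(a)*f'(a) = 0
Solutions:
 f(a) = C1 + Integral(a/cos(a), a)


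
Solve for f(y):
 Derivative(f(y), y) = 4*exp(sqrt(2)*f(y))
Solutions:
 f(y) = sqrt(2)*(2*log(-1/(C1 + 4*y)) - log(2))/4


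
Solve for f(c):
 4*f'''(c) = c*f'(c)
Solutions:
 f(c) = C1 + Integral(C2*airyai(2^(1/3)*c/2) + C3*airybi(2^(1/3)*c/2), c)


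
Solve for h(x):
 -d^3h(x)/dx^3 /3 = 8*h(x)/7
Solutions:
 h(x) = C3*exp(-2*3^(1/3)*7^(2/3)*x/7) + (C1*sin(3^(5/6)*7^(2/3)*x/7) + C2*cos(3^(5/6)*7^(2/3)*x/7))*exp(3^(1/3)*7^(2/3)*x/7)


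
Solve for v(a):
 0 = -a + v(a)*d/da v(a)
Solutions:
 v(a) = -sqrt(C1 + a^2)
 v(a) = sqrt(C1 + a^2)


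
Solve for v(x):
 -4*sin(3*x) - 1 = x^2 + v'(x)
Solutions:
 v(x) = C1 - x^3/3 - x + 4*cos(3*x)/3


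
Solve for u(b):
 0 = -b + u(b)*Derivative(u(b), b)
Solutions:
 u(b) = -sqrt(C1 + b^2)
 u(b) = sqrt(C1 + b^2)


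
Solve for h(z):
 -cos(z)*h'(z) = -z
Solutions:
 h(z) = C1 + Integral(z/cos(z), z)


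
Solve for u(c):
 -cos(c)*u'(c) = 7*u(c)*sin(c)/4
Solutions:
 u(c) = C1*cos(c)^(7/4)


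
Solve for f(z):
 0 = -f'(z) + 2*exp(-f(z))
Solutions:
 f(z) = log(C1 + 2*z)


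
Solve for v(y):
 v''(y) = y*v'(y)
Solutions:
 v(y) = C1 + C2*erfi(sqrt(2)*y/2)


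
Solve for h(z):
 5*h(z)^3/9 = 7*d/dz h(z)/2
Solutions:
 h(z) = -3*sqrt(14)*sqrt(-1/(C1 + 10*z))/2
 h(z) = 3*sqrt(14)*sqrt(-1/(C1 + 10*z))/2


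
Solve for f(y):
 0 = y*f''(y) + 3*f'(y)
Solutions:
 f(y) = C1 + C2/y^2


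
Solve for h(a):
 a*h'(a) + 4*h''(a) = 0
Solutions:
 h(a) = C1 + C2*erf(sqrt(2)*a/4)


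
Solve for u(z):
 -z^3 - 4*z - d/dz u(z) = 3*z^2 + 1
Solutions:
 u(z) = C1 - z^4/4 - z^3 - 2*z^2 - z


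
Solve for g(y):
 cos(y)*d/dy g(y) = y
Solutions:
 g(y) = C1 + Integral(y/cos(y), y)


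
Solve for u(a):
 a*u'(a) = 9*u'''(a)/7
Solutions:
 u(a) = C1 + Integral(C2*airyai(21^(1/3)*a/3) + C3*airybi(21^(1/3)*a/3), a)


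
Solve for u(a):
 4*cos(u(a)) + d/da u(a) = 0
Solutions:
 u(a) = pi - asin((C1 + exp(8*a))/(C1 - exp(8*a)))
 u(a) = asin((C1 + exp(8*a))/(C1 - exp(8*a)))


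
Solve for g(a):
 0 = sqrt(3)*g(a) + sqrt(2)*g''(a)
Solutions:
 g(a) = C1*sin(2^(3/4)*3^(1/4)*a/2) + C2*cos(2^(3/4)*3^(1/4)*a/2)


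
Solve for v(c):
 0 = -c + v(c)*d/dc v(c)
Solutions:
 v(c) = -sqrt(C1 + c^2)
 v(c) = sqrt(C1 + c^2)


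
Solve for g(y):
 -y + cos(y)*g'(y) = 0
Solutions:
 g(y) = C1 + Integral(y/cos(y), y)


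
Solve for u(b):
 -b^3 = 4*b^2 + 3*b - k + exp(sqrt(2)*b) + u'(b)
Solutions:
 u(b) = C1 - b^4/4 - 4*b^3/3 - 3*b^2/2 + b*k - sqrt(2)*exp(sqrt(2)*b)/2


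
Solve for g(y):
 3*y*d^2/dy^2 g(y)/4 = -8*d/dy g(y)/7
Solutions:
 g(y) = C1 + C2/y^(11/21)


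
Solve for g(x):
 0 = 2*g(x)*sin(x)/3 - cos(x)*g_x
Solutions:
 g(x) = C1/cos(x)^(2/3)


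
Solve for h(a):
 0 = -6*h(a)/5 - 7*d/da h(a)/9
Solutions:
 h(a) = C1*exp(-54*a/35)


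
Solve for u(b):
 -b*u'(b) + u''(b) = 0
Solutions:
 u(b) = C1 + C2*erfi(sqrt(2)*b/2)


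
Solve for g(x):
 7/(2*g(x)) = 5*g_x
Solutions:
 g(x) = -sqrt(C1 + 35*x)/5
 g(x) = sqrt(C1 + 35*x)/5


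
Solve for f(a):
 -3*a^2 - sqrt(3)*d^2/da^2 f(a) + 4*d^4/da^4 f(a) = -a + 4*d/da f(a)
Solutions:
 f(a) = C1 + C2*exp(-a*(3^(5/6)/(sqrt(144 - sqrt(3)) + 12)^(1/3) + 3^(2/3)*(sqrt(144 - sqrt(3)) + 12)^(1/3))/12)*sin(a*(-3^(1/6)*(sqrt(144 - sqrt(3)) + 12)^(1/3) + 3^(1/3)/(sqrt(144 - sqrt(3)) + 12)^(1/3))/4) + C3*exp(-a*(3^(5/6)/(sqrt(144 - sqrt(3)) + 12)^(1/3) + 3^(2/3)*(sqrt(144 - sqrt(3)) + 12)^(1/3))/12)*cos(a*(-3^(1/6)*(sqrt(144 - sqrt(3)) + 12)^(1/3) + 3^(1/3)/(sqrt(144 - sqrt(3)) + 12)^(1/3))/4) + C4*exp(a*(3^(5/6)/(sqrt(144 - sqrt(3)) + 12)^(1/3) + 3^(2/3)*(sqrt(144 - sqrt(3)) + 12)^(1/3))/6) - a^3/4 + a^2/8 + 3*sqrt(3)*a^2/16 - 9*a/32 - sqrt(3)*a/16


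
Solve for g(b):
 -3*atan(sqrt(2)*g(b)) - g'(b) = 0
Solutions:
 Integral(1/atan(sqrt(2)*_y), (_y, g(b))) = C1 - 3*b


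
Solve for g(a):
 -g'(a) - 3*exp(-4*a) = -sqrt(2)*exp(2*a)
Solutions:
 g(a) = C1 + sqrt(2)*exp(2*a)/2 + 3*exp(-4*a)/4


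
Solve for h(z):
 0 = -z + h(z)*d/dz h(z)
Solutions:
 h(z) = -sqrt(C1 + z^2)
 h(z) = sqrt(C1 + z^2)


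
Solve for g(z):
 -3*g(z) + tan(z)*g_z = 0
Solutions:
 g(z) = C1*sin(z)^3


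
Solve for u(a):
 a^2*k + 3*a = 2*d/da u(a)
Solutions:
 u(a) = C1 + a^3*k/6 + 3*a^2/4


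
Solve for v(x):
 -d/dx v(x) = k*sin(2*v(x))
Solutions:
 v(x) = pi - acos((-C1 - exp(4*k*x))/(C1 - exp(4*k*x)))/2
 v(x) = acos((-C1 - exp(4*k*x))/(C1 - exp(4*k*x)))/2


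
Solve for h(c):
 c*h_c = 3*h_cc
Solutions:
 h(c) = C1 + C2*erfi(sqrt(6)*c/6)


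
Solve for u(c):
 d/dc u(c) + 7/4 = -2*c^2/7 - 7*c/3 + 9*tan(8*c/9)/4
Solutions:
 u(c) = C1 - 2*c^3/21 - 7*c^2/6 - 7*c/4 - 81*log(cos(8*c/9))/32


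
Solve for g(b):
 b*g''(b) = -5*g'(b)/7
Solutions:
 g(b) = C1 + C2*b^(2/7)


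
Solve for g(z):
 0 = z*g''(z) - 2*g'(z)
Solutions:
 g(z) = C1 + C2*z^3


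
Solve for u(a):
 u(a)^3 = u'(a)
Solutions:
 u(a) = -sqrt(2)*sqrt(-1/(C1 + a))/2
 u(a) = sqrt(2)*sqrt(-1/(C1 + a))/2


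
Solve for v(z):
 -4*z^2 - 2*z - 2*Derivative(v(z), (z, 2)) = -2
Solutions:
 v(z) = C1 + C2*z - z^4/6 - z^3/6 + z^2/2


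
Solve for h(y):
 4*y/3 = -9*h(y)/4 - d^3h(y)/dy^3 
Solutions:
 h(y) = C3*exp(-2^(1/3)*3^(2/3)*y/2) - 16*y/27 + (C1*sin(3*2^(1/3)*3^(1/6)*y/4) + C2*cos(3*2^(1/3)*3^(1/6)*y/4))*exp(2^(1/3)*3^(2/3)*y/4)


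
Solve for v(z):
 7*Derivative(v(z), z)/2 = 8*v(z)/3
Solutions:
 v(z) = C1*exp(16*z/21)


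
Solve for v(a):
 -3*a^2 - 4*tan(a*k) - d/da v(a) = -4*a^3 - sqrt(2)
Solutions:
 v(a) = C1 + a^4 - a^3 + sqrt(2)*a - 4*Piecewise((-log(cos(a*k))/k, Ne(k, 0)), (0, True))


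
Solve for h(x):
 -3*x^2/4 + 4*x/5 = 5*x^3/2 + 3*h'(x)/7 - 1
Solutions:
 h(x) = C1 - 35*x^4/24 - 7*x^3/12 + 14*x^2/15 + 7*x/3


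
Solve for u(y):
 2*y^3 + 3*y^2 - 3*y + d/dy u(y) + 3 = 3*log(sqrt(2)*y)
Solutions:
 u(y) = C1 - y^4/2 - y^3 + 3*y^2/2 + 3*y*log(y) - 6*y + 3*y*log(2)/2


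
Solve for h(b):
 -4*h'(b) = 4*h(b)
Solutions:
 h(b) = C1*exp(-b)


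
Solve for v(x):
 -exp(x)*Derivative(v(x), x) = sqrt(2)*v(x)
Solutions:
 v(x) = C1*exp(sqrt(2)*exp(-x))


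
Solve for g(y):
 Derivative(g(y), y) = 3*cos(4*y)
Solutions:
 g(y) = C1 + 3*sin(4*y)/4


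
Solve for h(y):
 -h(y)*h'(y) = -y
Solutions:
 h(y) = -sqrt(C1 + y^2)
 h(y) = sqrt(C1 + y^2)


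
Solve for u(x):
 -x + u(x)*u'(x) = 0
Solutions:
 u(x) = -sqrt(C1 + x^2)
 u(x) = sqrt(C1 + x^2)


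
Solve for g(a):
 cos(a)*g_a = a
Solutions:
 g(a) = C1 + Integral(a/cos(a), a)


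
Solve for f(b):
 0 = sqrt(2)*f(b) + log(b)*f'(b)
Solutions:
 f(b) = C1*exp(-sqrt(2)*li(b))


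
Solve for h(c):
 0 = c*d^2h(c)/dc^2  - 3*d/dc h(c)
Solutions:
 h(c) = C1 + C2*c^4


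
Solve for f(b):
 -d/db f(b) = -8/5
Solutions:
 f(b) = C1 + 8*b/5


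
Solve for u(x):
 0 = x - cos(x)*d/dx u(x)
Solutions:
 u(x) = C1 + Integral(x/cos(x), x)


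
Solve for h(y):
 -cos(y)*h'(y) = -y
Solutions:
 h(y) = C1 + Integral(y/cos(y), y)


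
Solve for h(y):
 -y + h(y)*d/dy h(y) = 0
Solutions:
 h(y) = -sqrt(C1 + y^2)
 h(y) = sqrt(C1 + y^2)


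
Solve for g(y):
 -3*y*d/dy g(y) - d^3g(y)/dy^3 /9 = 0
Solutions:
 g(y) = C1 + Integral(C2*airyai(-3*y) + C3*airybi(-3*y), y)


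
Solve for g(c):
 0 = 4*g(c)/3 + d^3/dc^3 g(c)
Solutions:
 g(c) = C3*exp(-6^(2/3)*c/3) + (C1*sin(2^(2/3)*3^(1/6)*c/2) + C2*cos(2^(2/3)*3^(1/6)*c/2))*exp(6^(2/3)*c/6)


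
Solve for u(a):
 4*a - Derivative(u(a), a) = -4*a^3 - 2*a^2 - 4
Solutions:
 u(a) = C1 + a^4 + 2*a^3/3 + 2*a^2 + 4*a


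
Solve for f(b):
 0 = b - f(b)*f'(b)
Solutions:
 f(b) = -sqrt(C1 + b^2)
 f(b) = sqrt(C1 + b^2)


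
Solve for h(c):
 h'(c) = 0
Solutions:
 h(c) = C1


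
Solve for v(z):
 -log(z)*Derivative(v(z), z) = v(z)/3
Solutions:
 v(z) = C1*exp(-li(z)/3)


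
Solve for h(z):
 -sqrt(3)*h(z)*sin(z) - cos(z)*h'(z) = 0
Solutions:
 h(z) = C1*cos(z)^(sqrt(3))


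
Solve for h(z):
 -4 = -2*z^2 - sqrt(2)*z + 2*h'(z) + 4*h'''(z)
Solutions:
 h(z) = C1 + C2*sin(sqrt(2)*z/2) + C3*cos(sqrt(2)*z/2) + z^3/3 + sqrt(2)*z^2/4 - 6*z


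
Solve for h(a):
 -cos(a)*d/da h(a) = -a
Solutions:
 h(a) = C1 + Integral(a/cos(a), a)


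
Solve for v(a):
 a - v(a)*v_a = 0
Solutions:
 v(a) = -sqrt(C1 + a^2)
 v(a) = sqrt(C1 + a^2)


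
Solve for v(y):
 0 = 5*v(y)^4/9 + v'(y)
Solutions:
 v(y) = 3^(1/3)*(1/(C1 + 5*y))^(1/3)
 v(y) = (-3^(1/3) - 3^(5/6)*I)*(1/(C1 + 5*y))^(1/3)/2
 v(y) = (-3^(1/3) + 3^(5/6)*I)*(1/(C1 + 5*y))^(1/3)/2


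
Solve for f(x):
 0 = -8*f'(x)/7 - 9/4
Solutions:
 f(x) = C1 - 63*x/32


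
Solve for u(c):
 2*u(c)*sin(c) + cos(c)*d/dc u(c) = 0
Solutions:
 u(c) = C1*cos(c)^2


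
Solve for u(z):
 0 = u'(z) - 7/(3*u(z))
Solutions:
 u(z) = -sqrt(C1 + 42*z)/3
 u(z) = sqrt(C1 + 42*z)/3


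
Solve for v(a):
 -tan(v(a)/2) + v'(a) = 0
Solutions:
 v(a) = -2*asin(C1*exp(a/2)) + 2*pi
 v(a) = 2*asin(C1*exp(a/2))


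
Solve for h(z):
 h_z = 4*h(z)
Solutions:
 h(z) = C1*exp(4*z)


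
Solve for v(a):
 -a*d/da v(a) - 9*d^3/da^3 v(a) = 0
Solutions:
 v(a) = C1 + Integral(C2*airyai(-3^(1/3)*a/3) + C3*airybi(-3^(1/3)*a/3), a)


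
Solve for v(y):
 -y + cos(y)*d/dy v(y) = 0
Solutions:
 v(y) = C1 + Integral(y/cos(y), y)


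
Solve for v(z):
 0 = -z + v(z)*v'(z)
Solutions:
 v(z) = -sqrt(C1 + z^2)
 v(z) = sqrt(C1 + z^2)


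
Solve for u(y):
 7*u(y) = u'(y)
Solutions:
 u(y) = C1*exp(7*y)


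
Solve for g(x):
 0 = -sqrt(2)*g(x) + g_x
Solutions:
 g(x) = C1*exp(sqrt(2)*x)


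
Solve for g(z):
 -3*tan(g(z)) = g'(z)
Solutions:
 g(z) = pi - asin(C1*exp(-3*z))
 g(z) = asin(C1*exp(-3*z))


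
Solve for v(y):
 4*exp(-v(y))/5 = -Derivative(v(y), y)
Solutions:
 v(y) = log(C1 - 4*y/5)


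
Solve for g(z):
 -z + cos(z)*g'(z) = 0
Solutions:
 g(z) = C1 + Integral(z/cos(z), z)


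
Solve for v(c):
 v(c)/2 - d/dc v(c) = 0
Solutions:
 v(c) = C1*exp(c/2)


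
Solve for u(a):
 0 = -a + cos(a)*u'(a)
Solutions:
 u(a) = C1 + Integral(a/cos(a), a)


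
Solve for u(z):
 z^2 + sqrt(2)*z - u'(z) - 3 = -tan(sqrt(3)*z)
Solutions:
 u(z) = C1 + z^3/3 + sqrt(2)*z^2/2 - 3*z - sqrt(3)*log(cos(sqrt(3)*z))/3


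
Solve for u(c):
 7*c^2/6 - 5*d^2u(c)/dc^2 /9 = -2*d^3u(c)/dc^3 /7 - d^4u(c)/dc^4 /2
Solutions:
 u(c) = C1 + C2*c + C3*exp(c*(-6 + sqrt(526))/21) + C4*exp(-c*(6 + sqrt(526))/21) + 7*c^4/40 + 9*c^3/25 + 8559*c^2/3500


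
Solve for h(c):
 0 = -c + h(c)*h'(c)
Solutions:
 h(c) = -sqrt(C1 + c^2)
 h(c) = sqrt(C1 + c^2)


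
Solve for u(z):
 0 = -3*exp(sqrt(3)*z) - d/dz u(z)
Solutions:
 u(z) = C1 - sqrt(3)*exp(sqrt(3)*z)


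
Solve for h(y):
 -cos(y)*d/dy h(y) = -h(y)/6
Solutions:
 h(y) = C1*(sin(y) + 1)^(1/12)/(sin(y) - 1)^(1/12)


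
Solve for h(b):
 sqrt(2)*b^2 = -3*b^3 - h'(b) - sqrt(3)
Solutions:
 h(b) = C1 - 3*b^4/4 - sqrt(2)*b^3/3 - sqrt(3)*b


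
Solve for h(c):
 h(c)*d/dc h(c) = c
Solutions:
 h(c) = -sqrt(C1 + c^2)
 h(c) = sqrt(C1 + c^2)


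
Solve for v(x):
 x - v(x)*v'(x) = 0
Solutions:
 v(x) = -sqrt(C1 + x^2)
 v(x) = sqrt(C1 + x^2)


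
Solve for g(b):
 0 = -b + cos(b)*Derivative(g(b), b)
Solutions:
 g(b) = C1 + Integral(b/cos(b), b)


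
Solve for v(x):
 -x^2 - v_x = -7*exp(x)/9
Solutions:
 v(x) = C1 - x^3/3 + 7*exp(x)/9


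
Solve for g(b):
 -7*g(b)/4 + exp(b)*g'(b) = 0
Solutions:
 g(b) = C1*exp(-7*exp(-b)/4)


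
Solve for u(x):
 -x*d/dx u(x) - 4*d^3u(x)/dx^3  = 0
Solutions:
 u(x) = C1 + Integral(C2*airyai(-2^(1/3)*x/2) + C3*airybi(-2^(1/3)*x/2), x)


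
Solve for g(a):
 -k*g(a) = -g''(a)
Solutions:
 g(a) = C1*exp(-a*sqrt(k)) + C2*exp(a*sqrt(k))


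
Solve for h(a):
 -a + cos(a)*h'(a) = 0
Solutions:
 h(a) = C1 + Integral(a/cos(a), a)


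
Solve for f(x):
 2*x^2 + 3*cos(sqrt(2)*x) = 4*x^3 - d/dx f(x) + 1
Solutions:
 f(x) = C1 + x^4 - 2*x^3/3 + x - 3*sqrt(2)*sin(sqrt(2)*x)/2


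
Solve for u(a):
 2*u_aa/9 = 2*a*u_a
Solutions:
 u(a) = C1 + C2*erfi(3*sqrt(2)*a/2)


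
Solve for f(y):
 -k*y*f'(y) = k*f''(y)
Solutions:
 f(y) = C1 + C2*erf(sqrt(2)*y/2)


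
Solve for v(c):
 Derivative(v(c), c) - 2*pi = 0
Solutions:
 v(c) = C1 + 2*pi*c


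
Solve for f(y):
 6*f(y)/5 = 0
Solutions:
 f(y) = 0


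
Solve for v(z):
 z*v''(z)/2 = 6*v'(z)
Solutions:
 v(z) = C1 + C2*z^13


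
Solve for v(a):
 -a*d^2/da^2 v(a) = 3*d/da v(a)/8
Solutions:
 v(a) = C1 + C2*a^(5/8)


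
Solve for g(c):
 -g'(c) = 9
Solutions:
 g(c) = C1 - 9*c


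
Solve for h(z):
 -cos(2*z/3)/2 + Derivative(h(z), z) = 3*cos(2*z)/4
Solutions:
 h(z) = C1 + 3*sin(2*z/3)/4 + 3*sin(2*z)/8


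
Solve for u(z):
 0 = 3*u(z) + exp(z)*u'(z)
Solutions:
 u(z) = C1*exp(3*exp(-z))


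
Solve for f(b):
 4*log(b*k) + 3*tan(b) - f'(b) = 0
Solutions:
 f(b) = C1 + 4*b*log(b*k) - 4*b - 3*log(cos(b))


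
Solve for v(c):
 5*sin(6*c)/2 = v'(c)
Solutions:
 v(c) = C1 - 5*cos(6*c)/12


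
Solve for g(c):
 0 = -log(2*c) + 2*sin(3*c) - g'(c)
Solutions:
 g(c) = C1 - c*log(c) - c*log(2) + c - 2*cos(3*c)/3


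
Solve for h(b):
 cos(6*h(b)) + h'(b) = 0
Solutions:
 h(b) = -asin((C1 + exp(12*b))/(C1 - exp(12*b)))/6 + pi/6
 h(b) = asin((C1 + exp(12*b))/(C1 - exp(12*b)))/6


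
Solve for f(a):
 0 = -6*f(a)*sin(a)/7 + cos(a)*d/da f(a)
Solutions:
 f(a) = C1/cos(a)^(6/7)


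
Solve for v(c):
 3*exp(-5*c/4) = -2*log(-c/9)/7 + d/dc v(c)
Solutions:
 v(c) = C1 + 2*c*log(-c)/7 + 2*c*(-2*log(3) - 1)/7 - 12*exp(-5*c/4)/5


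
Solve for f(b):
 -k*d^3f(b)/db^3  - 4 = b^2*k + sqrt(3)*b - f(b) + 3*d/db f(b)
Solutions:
 f(b) = C1*exp(2^(1/3)*b*(-2^(1/3)*(sqrt((1 + 4/k)/k^2) - 1/k)^(1/3)/2 + 1/(k*(sqrt((1 + 4/k)/k^2) - 1/k)^(1/3)))) + C2*exp(2^(1/3)*b*(2^(1/3)*(sqrt((1 + 4/k)/k^2) - 1/k)^(1/3)/4 - 2^(1/3)*sqrt(3)*I*(sqrt((1 + 4/k)/k^2) - 1/k)^(1/3)/4 + 2/(k*(-1 + sqrt(3)*I)*(sqrt((1 + 4/k)/k^2) - 1/k)^(1/3)))) + C3*exp(2^(1/3)*b*(2^(1/3)*(sqrt((1 + 4/k)/k^2) - 1/k)^(1/3)/4 + 2^(1/3)*sqrt(3)*I*(sqrt((1 + 4/k)/k^2) - 1/k)^(1/3)/4 - 2/(k*(1 + sqrt(3)*I)*(sqrt((1 + 4/k)/k^2) - 1/k)^(1/3)))) + b^2*k + 6*b*k + sqrt(3)*b + 18*k + 4 + 3*sqrt(3)


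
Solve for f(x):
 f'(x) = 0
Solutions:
 f(x) = C1


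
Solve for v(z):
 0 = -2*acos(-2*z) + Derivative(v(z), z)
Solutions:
 v(z) = C1 + 2*z*acos(-2*z) + sqrt(1 - 4*z^2)


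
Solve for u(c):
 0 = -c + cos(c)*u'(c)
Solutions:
 u(c) = C1 + Integral(c/cos(c), c)


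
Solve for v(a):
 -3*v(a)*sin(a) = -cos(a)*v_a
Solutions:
 v(a) = C1/cos(a)^3


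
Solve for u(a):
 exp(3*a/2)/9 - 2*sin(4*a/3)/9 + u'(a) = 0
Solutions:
 u(a) = C1 - 2*exp(3*a/2)/27 - cos(4*a/3)/6


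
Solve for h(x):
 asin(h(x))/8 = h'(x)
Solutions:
 Integral(1/asin(_y), (_y, h(x))) = C1 + x/8


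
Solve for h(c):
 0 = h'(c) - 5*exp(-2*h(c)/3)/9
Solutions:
 h(c) = 3*log(-sqrt(C1 + 5*c)) - 6*log(3) + 3*log(6)/2
 h(c) = 3*log(C1 + 5*c)/2 - 6*log(3) + 3*log(6)/2


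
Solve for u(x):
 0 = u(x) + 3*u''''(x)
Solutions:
 u(x) = (C1*sin(sqrt(2)*3^(3/4)*x/6) + C2*cos(sqrt(2)*3^(3/4)*x/6))*exp(-sqrt(2)*3^(3/4)*x/6) + (C3*sin(sqrt(2)*3^(3/4)*x/6) + C4*cos(sqrt(2)*3^(3/4)*x/6))*exp(sqrt(2)*3^(3/4)*x/6)


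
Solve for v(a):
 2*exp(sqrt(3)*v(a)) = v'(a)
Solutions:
 v(a) = sqrt(3)*(2*log(-1/(C1 + 2*a)) - log(3))/6


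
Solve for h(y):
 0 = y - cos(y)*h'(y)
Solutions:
 h(y) = C1 + Integral(y/cos(y), y)


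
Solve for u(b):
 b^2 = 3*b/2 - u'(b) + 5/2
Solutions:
 u(b) = C1 - b^3/3 + 3*b^2/4 + 5*b/2


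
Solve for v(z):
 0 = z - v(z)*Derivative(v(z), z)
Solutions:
 v(z) = -sqrt(C1 + z^2)
 v(z) = sqrt(C1 + z^2)


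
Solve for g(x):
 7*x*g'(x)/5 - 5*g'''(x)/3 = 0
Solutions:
 g(x) = C1 + Integral(C2*airyai(105^(1/3)*x/5) + C3*airybi(105^(1/3)*x/5), x)


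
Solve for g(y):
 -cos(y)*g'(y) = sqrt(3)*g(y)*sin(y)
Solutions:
 g(y) = C1*cos(y)^(sqrt(3))


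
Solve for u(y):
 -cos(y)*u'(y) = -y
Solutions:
 u(y) = C1 + Integral(y/cos(y), y)


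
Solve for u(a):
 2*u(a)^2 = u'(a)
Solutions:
 u(a) = -1/(C1 + 2*a)


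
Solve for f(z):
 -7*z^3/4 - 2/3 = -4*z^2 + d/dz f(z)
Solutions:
 f(z) = C1 - 7*z^4/16 + 4*z^3/3 - 2*z/3


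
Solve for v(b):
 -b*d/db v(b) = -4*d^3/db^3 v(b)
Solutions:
 v(b) = C1 + Integral(C2*airyai(2^(1/3)*b/2) + C3*airybi(2^(1/3)*b/2), b)


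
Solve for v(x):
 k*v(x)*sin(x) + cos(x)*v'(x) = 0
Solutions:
 v(x) = C1*exp(k*log(cos(x)))


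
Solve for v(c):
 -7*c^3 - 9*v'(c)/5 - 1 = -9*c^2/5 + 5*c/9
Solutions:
 v(c) = C1 - 35*c^4/36 + c^3/3 - 25*c^2/162 - 5*c/9


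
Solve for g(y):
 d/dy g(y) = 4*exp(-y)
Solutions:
 g(y) = C1 - 4*exp(-y)


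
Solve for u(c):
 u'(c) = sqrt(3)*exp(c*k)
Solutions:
 u(c) = C1 + sqrt(3)*exp(c*k)/k


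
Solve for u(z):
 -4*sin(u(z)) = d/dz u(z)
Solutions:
 u(z) = -acos((-C1 - exp(8*z))/(C1 - exp(8*z))) + 2*pi
 u(z) = acos((-C1 - exp(8*z))/(C1 - exp(8*z)))


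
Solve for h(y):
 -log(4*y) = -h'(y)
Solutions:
 h(y) = C1 + y*log(y) - y + y*log(4)


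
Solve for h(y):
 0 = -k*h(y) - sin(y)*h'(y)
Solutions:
 h(y) = C1*exp(k*(-log(cos(y) - 1) + log(cos(y) + 1))/2)


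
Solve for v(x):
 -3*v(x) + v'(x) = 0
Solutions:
 v(x) = C1*exp(3*x)


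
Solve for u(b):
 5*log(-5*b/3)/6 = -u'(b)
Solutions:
 u(b) = C1 - 5*b*log(-b)/6 + 5*b*(-log(5) + 1 + log(3))/6


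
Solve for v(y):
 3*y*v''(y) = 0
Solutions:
 v(y) = C1 + C2*y


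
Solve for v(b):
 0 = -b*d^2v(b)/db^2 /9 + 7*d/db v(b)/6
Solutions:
 v(b) = C1 + C2*b^(23/2)


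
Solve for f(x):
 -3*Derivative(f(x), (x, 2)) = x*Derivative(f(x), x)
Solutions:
 f(x) = C1 + C2*erf(sqrt(6)*x/6)


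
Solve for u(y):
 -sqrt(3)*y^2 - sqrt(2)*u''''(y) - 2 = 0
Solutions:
 u(y) = C1 + C2*y + C3*y^2 + C4*y^3 - sqrt(6)*y^6/720 - sqrt(2)*y^4/24


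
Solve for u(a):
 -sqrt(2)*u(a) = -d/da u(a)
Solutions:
 u(a) = C1*exp(sqrt(2)*a)


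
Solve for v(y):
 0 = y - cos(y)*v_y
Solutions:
 v(y) = C1 + Integral(y/cos(y), y)


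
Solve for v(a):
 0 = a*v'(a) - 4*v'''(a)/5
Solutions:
 v(a) = C1 + Integral(C2*airyai(10^(1/3)*a/2) + C3*airybi(10^(1/3)*a/2), a)


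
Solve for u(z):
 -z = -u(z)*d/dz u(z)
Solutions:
 u(z) = -sqrt(C1 + z^2)
 u(z) = sqrt(C1 + z^2)


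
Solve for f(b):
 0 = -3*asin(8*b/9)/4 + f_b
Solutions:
 f(b) = C1 + 3*b*asin(8*b/9)/4 + 3*sqrt(81 - 64*b^2)/32


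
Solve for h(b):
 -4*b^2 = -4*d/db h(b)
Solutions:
 h(b) = C1 + b^3/3


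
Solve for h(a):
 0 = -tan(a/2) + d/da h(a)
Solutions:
 h(a) = C1 - 2*log(cos(a/2))


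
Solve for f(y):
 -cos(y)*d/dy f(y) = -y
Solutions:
 f(y) = C1 + Integral(y/cos(y), y)


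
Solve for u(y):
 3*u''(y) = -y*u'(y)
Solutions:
 u(y) = C1 + C2*erf(sqrt(6)*y/6)


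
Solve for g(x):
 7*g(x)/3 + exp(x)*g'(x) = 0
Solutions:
 g(x) = C1*exp(7*exp(-x)/3)


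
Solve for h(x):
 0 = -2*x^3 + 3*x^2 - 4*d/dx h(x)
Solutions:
 h(x) = C1 - x^4/8 + x^3/4


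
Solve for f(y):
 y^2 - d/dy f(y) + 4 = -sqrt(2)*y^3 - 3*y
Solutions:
 f(y) = C1 + sqrt(2)*y^4/4 + y^3/3 + 3*y^2/2 + 4*y


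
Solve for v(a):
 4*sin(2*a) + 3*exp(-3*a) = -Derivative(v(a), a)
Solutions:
 v(a) = C1 + 2*cos(2*a) + exp(-3*a)


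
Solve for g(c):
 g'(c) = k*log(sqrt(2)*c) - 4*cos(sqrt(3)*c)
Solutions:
 g(c) = C1 + c*k*(log(c) - 1) + c*k*log(2)/2 - 4*sqrt(3)*sin(sqrt(3)*c)/3


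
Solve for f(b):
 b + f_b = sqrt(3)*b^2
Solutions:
 f(b) = C1 + sqrt(3)*b^3/3 - b^2/2


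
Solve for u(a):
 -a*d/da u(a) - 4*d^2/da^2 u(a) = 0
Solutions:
 u(a) = C1 + C2*erf(sqrt(2)*a/4)


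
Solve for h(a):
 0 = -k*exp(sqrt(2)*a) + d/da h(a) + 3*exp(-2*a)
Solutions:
 h(a) = C1 + sqrt(2)*k*exp(sqrt(2)*a)/2 + 3*exp(-2*a)/2


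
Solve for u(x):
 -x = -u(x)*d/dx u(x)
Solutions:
 u(x) = -sqrt(C1 + x^2)
 u(x) = sqrt(C1 + x^2)


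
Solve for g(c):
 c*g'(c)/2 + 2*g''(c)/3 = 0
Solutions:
 g(c) = C1 + C2*erf(sqrt(6)*c/4)


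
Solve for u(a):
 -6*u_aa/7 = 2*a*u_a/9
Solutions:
 u(a) = C1 + C2*erf(sqrt(42)*a/18)


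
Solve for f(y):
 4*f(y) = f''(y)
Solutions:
 f(y) = C1*exp(-2*y) + C2*exp(2*y)


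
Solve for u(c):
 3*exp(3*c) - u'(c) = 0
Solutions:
 u(c) = C1 + exp(3*c)


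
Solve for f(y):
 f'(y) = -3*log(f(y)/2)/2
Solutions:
 -2*Integral(1/(-log(_y) + log(2)), (_y, f(y)))/3 = C1 - y


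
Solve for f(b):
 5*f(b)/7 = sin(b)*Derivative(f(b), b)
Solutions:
 f(b) = C1*(cos(b) - 1)^(5/14)/(cos(b) + 1)^(5/14)


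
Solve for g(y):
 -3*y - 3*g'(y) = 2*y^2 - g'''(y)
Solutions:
 g(y) = C1 + C2*exp(-sqrt(3)*y) + C3*exp(sqrt(3)*y) - 2*y^3/9 - y^2/2 - 4*y/9


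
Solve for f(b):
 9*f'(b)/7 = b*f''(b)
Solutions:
 f(b) = C1 + C2*b^(16/7)


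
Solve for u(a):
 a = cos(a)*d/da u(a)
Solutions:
 u(a) = C1 + Integral(a/cos(a), a)


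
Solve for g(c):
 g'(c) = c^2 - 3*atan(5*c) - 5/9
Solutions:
 g(c) = C1 + c^3/3 - 3*c*atan(5*c) - 5*c/9 + 3*log(25*c^2 + 1)/10


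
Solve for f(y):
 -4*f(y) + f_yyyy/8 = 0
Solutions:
 f(y) = C1*exp(-2*2^(1/4)*y) + C2*exp(2*2^(1/4)*y) + C3*sin(2*2^(1/4)*y) + C4*cos(2*2^(1/4)*y)


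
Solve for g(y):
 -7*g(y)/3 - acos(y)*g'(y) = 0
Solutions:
 g(y) = C1*exp(-7*Integral(1/acos(y), y)/3)


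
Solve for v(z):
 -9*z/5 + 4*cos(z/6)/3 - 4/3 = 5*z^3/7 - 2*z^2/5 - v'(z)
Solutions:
 v(z) = C1 + 5*z^4/28 - 2*z^3/15 + 9*z^2/10 + 4*z/3 - 8*sin(z/6)


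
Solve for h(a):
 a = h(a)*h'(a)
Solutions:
 h(a) = -sqrt(C1 + a^2)
 h(a) = sqrt(C1 + a^2)


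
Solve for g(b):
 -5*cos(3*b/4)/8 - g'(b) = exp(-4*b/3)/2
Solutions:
 g(b) = C1 - 5*sin(3*b/4)/6 + 3*exp(-4*b/3)/8


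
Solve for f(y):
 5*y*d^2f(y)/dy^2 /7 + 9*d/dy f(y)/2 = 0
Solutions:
 f(y) = C1 + C2/y^(53/10)


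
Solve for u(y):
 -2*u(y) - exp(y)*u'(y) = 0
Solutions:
 u(y) = C1*exp(2*exp(-y))


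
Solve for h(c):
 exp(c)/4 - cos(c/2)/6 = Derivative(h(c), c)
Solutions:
 h(c) = C1 + exp(c)/4 - sin(c/2)/3


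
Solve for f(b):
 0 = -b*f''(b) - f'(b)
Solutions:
 f(b) = C1 + C2*log(b)


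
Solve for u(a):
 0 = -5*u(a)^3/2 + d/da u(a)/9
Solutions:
 u(a) = -sqrt(-1/(C1 + 45*a))
 u(a) = sqrt(-1/(C1 + 45*a))


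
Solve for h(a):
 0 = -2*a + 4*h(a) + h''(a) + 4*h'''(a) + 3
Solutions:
 h(a) = C1*exp(a*(-2 + (24*sqrt(1299) + 865)^(-1/3) + (24*sqrt(1299) + 865)^(1/3))/24)*sin(sqrt(3)*a*(-(24*sqrt(1299) + 865)^(1/3) + (24*sqrt(1299) + 865)^(-1/3))/24) + C2*exp(a*(-2 + (24*sqrt(1299) + 865)^(-1/3) + (24*sqrt(1299) + 865)^(1/3))/24)*cos(sqrt(3)*a*(-(24*sqrt(1299) + 865)^(1/3) + (24*sqrt(1299) + 865)^(-1/3))/24) + C3*exp(-a*((24*sqrt(1299) + 865)^(-1/3) + 1 + (24*sqrt(1299) + 865)^(1/3))/12) + a/2 - 3/4


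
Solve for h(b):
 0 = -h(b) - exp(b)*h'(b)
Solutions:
 h(b) = C1*exp(exp(-b))


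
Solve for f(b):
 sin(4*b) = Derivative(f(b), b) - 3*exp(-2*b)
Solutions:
 f(b) = C1 - cos(4*b)/4 - 3*exp(-2*b)/2


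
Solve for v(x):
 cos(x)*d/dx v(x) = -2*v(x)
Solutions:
 v(x) = C1*(sin(x) - 1)/(sin(x) + 1)


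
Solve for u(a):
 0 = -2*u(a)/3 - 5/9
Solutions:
 u(a) = -5/6


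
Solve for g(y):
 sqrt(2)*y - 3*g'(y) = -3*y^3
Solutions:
 g(y) = C1 + y^4/4 + sqrt(2)*y^2/6


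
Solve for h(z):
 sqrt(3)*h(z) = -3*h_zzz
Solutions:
 h(z) = C3*exp(-3^(5/6)*z/3) + (C1*sin(3^(1/3)*z/2) + C2*cos(3^(1/3)*z/2))*exp(3^(5/6)*z/6)


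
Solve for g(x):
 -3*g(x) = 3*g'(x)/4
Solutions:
 g(x) = C1*exp(-4*x)


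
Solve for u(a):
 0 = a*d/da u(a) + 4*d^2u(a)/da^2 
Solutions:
 u(a) = C1 + C2*erf(sqrt(2)*a/4)


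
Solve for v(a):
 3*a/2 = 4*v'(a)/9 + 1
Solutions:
 v(a) = C1 + 27*a^2/16 - 9*a/4


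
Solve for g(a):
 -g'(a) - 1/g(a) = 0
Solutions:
 g(a) = -sqrt(C1 - 2*a)
 g(a) = sqrt(C1 - 2*a)


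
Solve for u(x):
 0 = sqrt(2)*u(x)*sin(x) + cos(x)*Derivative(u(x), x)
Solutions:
 u(x) = C1*cos(x)^(sqrt(2))


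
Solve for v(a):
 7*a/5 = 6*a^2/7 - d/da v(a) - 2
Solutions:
 v(a) = C1 + 2*a^3/7 - 7*a^2/10 - 2*a


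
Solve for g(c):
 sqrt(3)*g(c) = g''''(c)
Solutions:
 g(c) = C1*exp(-3^(1/8)*c) + C2*exp(3^(1/8)*c) + C3*sin(3^(1/8)*c) + C4*cos(3^(1/8)*c)


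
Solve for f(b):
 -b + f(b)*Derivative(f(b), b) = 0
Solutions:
 f(b) = -sqrt(C1 + b^2)
 f(b) = sqrt(C1 + b^2)


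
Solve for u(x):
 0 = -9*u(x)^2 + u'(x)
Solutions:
 u(x) = -1/(C1 + 9*x)


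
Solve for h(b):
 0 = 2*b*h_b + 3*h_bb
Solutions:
 h(b) = C1 + C2*erf(sqrt(3)*b/3)


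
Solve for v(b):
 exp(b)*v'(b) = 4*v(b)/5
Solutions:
 v(b) = C1*exp(-4*exp(-b)/5)


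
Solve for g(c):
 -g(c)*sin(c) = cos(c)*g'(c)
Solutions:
 g(c) = C1*cos(c)


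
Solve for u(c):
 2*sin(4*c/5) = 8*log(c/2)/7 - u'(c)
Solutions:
 u(c) = C1 + 8*c*log(c)/7 - 8*c/7 - 8*c*log(2)/7 + 5*cos(4*c/5)/2


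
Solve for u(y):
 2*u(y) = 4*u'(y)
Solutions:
 u(y) = C1*exp(y/2)


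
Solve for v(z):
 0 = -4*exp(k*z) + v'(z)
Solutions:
 v(z) = C1 + 4*exp(k*z)/k


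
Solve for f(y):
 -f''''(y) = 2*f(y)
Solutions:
 f(y) = (C1*sin(2^(3/4)*y/2) + C2*cos(2^(3/4)*y/2))*exp(-2^(3/4)*y/2) + (C3*sin(2^(3/4)*y/2) + C4*cos(2^(3/4)*y/2))*exp(2^(3/4)*y/2)


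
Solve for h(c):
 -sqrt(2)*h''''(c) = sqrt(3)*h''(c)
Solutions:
 h(c) = C1 + C2*c + C3*sin(2^(3/4)*3^(1/4)*c/2) + C4*cos(2^(3/4)*3^(1/4)*c/2)


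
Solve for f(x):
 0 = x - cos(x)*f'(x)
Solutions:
 f(x) = C1 + Integral(x/cos(x), x)


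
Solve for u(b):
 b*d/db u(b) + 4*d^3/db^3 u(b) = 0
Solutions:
 u(b) = C1 + Integral(C2*airyai(-2^(1/3)*b/2) + C3*airybi(-2^(1/3)*b/2), b)


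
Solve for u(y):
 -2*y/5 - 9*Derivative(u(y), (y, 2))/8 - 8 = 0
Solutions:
 u(y) = C1 + C2*y - 8*y^3/135 - 32*y^2/9


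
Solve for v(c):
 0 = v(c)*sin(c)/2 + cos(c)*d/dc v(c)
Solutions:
 v(c) = C1*sqrt(cos(c))


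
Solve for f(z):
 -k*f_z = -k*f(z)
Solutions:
 f(z) = C1*exp(z)


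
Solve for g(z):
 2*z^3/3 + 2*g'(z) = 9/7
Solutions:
 g(z) = C1 - z^4/12 + 9*z/14


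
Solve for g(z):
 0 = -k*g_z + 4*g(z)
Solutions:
 g(z) = C1*exp(4*z/k)


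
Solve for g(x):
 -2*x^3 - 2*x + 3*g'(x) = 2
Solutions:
 g(x) = C1 + x^4/6 + x^2/3 + 2*x/3


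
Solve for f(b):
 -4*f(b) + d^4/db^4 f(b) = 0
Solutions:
 f(b) = C1*exp(-sqrt(2)*b) + C2*exp(sqrt(2)*b) + C3*sin(sqrt(2)*b) + C4*cos(sqrt(2)*b)


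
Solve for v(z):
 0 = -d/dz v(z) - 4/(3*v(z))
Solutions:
 v(z) = -sqrt(C1 - 24*z)/3
 v(z) = sqrt(C1 - 24*z)/3


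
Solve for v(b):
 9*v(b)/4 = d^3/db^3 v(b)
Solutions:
 v(b) = C3*exp(2^(1/3)*3^(2/3)*b/2) + (C1*sin(3*2^(1/3)*3^(1/6)*b/4) + C2*cos(3*2^(1/3)*3^(1/6)*b/4))*exp(-2^(1/3)*3^(2/3)*b/4)


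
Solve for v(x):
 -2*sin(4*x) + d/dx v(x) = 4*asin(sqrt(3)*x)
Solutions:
 v(x) = C1 + 4*x*asin(sqrt(3)*x) + 4*sqrt(3)*sqrt(1 - 3*x^2)/3 - cos(4*x)/2


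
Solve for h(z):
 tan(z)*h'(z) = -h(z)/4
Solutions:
 h(z) = C1/sin(z)^(1/4)


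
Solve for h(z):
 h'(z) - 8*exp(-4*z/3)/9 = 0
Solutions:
 h(z) = C1 - 2*exp(-4*z/3)/3


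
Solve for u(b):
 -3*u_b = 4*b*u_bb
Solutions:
 u(b) = C1 + C2*b^(1/4)


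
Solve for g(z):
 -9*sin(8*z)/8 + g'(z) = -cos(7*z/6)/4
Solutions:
 g(z) = C1 - 3*sin(7*z/6)/14 - 9*cos(8*z)/64


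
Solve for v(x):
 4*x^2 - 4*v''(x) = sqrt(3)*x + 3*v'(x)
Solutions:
 v(x) = C1 + C2*exp(-3*x/4) + 4*x^3/9 - 16*x^2/9 - sqrt(3)*x^2/6 + 4*sqrt(3)*x/9 + 128*x/27


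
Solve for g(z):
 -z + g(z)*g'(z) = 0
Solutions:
 g(z) = -sqrt(C1 + z^2)
 g(z) = sqrt(C1 + z^2)


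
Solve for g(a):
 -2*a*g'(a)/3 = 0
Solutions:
 g(a) = C1


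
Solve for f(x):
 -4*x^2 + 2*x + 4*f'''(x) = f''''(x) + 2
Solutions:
 f(x) = C1 + C2*x + C3*x^2 + C4*exp(4*x) + x^5/60 + x^3/12


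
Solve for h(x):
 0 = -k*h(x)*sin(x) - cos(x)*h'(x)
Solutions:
 h(x) = C1*exp(k*log(cos(x)))


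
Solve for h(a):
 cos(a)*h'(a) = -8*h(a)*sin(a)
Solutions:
 h(a) = C1*cos(a)^8


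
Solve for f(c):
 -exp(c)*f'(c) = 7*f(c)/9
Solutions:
 f(c) = C1*exp(7*exp(-c)/9)


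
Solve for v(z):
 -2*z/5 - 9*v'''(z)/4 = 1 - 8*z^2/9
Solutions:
 v(z) = C1 + C2*z + C3*z^2 + 8*z^5/1215 - z^4/135 - 2*z^3/27


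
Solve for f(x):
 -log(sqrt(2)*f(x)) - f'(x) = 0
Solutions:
 2*Integral(1/(2*log(_y) + log(2)), (_y, f(x))) = C1 - x


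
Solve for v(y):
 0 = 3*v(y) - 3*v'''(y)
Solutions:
 v(y) = C3*exp(y) + (C1*sin(sqrt(3)*y/2) + C2*cos(sqrt(3)*y/2))*exp(-y/2)


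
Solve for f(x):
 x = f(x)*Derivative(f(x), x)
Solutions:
 f(x) = -sqrt(C1 + x^2)
 f(x) = sqrt(C1 + x^2)


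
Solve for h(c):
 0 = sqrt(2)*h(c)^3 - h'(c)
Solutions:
 h(c) = -sqrt(2)*sqrt(-1/(C1 + sqrt(2)*c))/2
 h(c) = sqrt(2)*sqrt(-1/(C1 + sqrt(2)*c))/2


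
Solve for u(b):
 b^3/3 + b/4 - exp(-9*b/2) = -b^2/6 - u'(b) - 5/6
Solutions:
 u(b) = C1 - b^4/12 - b^3/18 - b^2/8 - 5*b/6 - 2*exp(-9*b/2)/9


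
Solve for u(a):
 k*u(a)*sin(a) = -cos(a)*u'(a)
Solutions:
 u(a) = C1*exp(k*log(cos(a)))


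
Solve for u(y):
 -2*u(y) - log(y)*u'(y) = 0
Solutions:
 u(y) = C1*exp(-2*li(y))


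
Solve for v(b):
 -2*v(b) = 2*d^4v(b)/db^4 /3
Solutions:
 v(b) = (C1*sin(sqrt(2)*3^(1/4)*b/2) + C2*cos(sqrt(2)*3^(1/4)*b/2))*exp(-sqrt(2)*3^(1/4)*b/2) + (C3*sin(sqrt(2)*3^(1/4)*b/2) + C4*cos(sqrt(2)*3^(1/4)*b/2))*exp(sqrt(2)*3^(1/4)*b/2)


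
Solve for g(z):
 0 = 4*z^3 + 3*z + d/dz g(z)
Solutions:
 g(z) = C1 - z^4 - 3*z^2/2


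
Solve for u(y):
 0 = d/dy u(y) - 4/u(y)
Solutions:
 u(y) = -sqrt(C1 + 8*y)
 u(y) = sqrt(C1 + 8*y)


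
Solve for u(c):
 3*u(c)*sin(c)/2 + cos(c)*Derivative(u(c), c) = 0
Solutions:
 u(c) = C1*cos(c)^(3/2)


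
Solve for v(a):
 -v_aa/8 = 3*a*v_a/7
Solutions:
 v(a) = C1 + C2*erf(2*sqrt(21)*a/7)


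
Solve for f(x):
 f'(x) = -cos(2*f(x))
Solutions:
 f(x) = -asin((C1 + exp(4*x))/(C1 - exp(4*x)))/2 + pi/2
 f(x) = asin((C1 + exp(4*x))/(C1 - exp(4*x)))/2


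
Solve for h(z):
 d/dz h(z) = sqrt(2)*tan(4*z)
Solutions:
 h(z) = C1 - sqrt(2)*log(cos(4*z))/4


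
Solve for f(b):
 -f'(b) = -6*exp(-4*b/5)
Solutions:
 f(b) = C1 - 15*exp(-4*b/5)/2


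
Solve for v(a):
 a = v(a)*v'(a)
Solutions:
 v(a) = -sqrt(C1 + a^2)
 v(a) = sqrt(C1 + a^2)


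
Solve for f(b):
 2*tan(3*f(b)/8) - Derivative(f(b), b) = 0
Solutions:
 f(b) = -8*asin(C1*exp(3*b/4))/3 + 8*pi/3
 f(b) = 8*asin(C1*exp(3*b/4))/3


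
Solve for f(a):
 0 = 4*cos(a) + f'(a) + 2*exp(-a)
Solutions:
 f(a) = C1 - 4*sin(a) + 2*exp(-a)


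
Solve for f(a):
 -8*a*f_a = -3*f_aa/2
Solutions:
 f(a) = C1 + C2*erfi(2*sqrt(6)*a/3)


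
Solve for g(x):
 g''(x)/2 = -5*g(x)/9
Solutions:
 g(x) = C1*sin(sqrt(10)*x/3) + C2*cos(sqrt(10)*x/3)


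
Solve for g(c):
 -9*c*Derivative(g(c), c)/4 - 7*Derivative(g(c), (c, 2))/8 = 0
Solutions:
 g(c) = C1 + C2*erf(3*sqrt(7)*c/7)


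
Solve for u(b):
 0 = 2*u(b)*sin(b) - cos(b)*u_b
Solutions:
 u(b) = C1/cos(b)^2
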